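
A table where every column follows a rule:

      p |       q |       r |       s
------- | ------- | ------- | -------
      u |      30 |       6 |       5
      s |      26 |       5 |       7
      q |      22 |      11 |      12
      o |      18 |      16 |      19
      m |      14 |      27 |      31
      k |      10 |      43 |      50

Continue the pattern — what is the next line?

For the column p, letters move back 2 places in the alphabet: u, s, q, o, m, k → i.
Column q — −4 each step: 30, 26, 22, 18, 14, 10 → 6.
Column r: each term is the sum of the two before it; 6, 5, 11, 16, 27, 43 → 70.
For the column s, each term is the sum of the two before it: 5, 7, 12, 19, 31, 50 → 81.
Putting it together: i  6  70  81.

i  6  70  81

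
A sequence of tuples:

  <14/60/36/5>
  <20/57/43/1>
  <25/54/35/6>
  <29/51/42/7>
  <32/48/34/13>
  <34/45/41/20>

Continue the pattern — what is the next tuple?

First entry goes 14, 20, 25, 29, 32, 34 → 35 (differences are 6, 5, 4, … (decreasing by 1 each time)).
For the second entry, −3 each step: 60, 57, 54, 51, 48, 45 → 42.
Third entry — alternating steps +7, −8, +7, −8, …: 36, 43, 35, 42, 34, 41 → 33.
Fourth entry: each term is the sum of the two before it, so 5, 1, 6, 7, 13, 20 → 33.
Combining the parts gives <35/42/33/33>.

<35/42/33/33>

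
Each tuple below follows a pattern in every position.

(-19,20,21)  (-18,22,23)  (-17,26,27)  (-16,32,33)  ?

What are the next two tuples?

(-15,40,41), (-14,50,51)

First component: +1 each step; -19, -18, -17, -16 → -15 → -14.
Second component — differences are 2, 4, 6, … (increasing by 2 each time): 20, 22, 26, 32 → 40 → 50.
Third component goes 21, 23, 27, 33 → 41 → 51 (always 1 more than the second component).
Putting the parts together: (-15,40,41) and then (-14,50,51).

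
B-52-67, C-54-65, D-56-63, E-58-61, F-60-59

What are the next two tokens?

G-62-57 then H-64-55

Letter: letters move forward 1 place in the alphabet; B, C, D, E, F → G → H.
Second component: +2 each step, so 52, 54, 56, 58, 60 → 62 → 64.
Third component: −2 each step, so 67, 65, 63, 61, 59 → 57 → 55.
So the next two tokens are G-62-57 and H-64-55.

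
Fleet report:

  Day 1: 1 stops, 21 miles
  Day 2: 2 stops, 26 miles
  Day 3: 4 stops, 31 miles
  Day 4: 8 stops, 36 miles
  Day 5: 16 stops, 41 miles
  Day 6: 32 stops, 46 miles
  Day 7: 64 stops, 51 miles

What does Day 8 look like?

128 stops, 56 miles

Stops — ×2 each step: 1, 2, 4, 8, 16, 32, 64 → 128.
Miles: +5 each step; 21, 26, 31, 36, 41, 46, 51 → 56.
Combining the parts gives 128 stops, 56 miles.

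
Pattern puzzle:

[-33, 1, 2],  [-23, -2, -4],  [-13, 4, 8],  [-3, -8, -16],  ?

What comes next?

[7, 16, 32]

First coordinate: +10 each step; -33, -23, -13, -3 → 7.
Second coordinate: 1, -2, 4, -8 → 16 (×(-2) each step).
For the third coordinate, always 2 × the second coordinate: 2, -4, 8, -16 → 32.
So the next triple is [7, 16, 32].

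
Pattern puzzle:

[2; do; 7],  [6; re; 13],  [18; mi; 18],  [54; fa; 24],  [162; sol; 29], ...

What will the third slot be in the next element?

Third slot: alternating steps +6, +5, +6, +5, …; 7, 13, 18, 24, 29 → 35.

35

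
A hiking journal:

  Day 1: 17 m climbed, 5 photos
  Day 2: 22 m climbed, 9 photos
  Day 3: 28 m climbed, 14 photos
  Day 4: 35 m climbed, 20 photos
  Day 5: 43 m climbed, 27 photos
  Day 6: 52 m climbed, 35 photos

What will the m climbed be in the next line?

62

M climbed: differences are 5, 6, 7, … (increasing by 1 each time); 17, 22, 28, 35, 43, 52 → 62.
Photos: 5, 9, 14, 20, 27, 35 → 44 (differences are 4, 5, 6, … (increasing by 1 each time)).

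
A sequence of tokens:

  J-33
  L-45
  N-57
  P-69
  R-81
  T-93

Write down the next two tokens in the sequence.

V-105 then X-117

Letter — letters move forward 2 places in the alphabet: J, L, N, P, R, T → V → X.
Second component: 33, 45, 57, 69, 81, 93 → 105 → 117 (+12 each step).
Putting the parts together: V-105 and then X-117.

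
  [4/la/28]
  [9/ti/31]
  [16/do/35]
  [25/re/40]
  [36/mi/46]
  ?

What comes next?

First entry goes 4, 9, 16, 25, 36 → 49 (perfect squares: 2², 3², 4², …).
Note: la, ti, do, re, mi → fa (runs through the solfège scale do→ti).
For the third entry, differences are 3, 4, 5, … (increasing by 1 each time): 28, 31, 35, 40, 46 → 53.
So the next triple is [49/fa/53].

[49/fa/53]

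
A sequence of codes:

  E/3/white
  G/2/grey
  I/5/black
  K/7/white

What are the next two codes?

Letter: E, G, I, K → M → O (letters move forward 2 places in the alphabet).
For the second component, each term is the sum of the two before it: 3, 2, 5, 7 → 12 → 19.
Shade: white, grey, black, white → grey → black (repeats white → grey → black).
Putting the parts together: M/12/grey and then O/19/black.

M/12/grey, O/19/black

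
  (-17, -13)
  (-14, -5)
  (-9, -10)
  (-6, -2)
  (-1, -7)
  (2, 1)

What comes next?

First entry — alternating steps +3, +5, +3, +5, …: -17, -14, -9, -6, -1, 2 → 7.
Second entry: alternating steps +8, −5, +8, −5, …; -13, -5, -10, -2, -7, 1 → -4.
Combining the parts gives (7, -4).

(7, -4)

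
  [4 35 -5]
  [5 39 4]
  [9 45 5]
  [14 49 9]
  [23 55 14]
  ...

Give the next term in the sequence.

First value — each term is the sum of the two before it: 4, 5, 9, 14, 23 → 37.
Second value: 35, 39, 45, 49, 55 → 59 (alternating steps +4, +6, +4, +6, …).
Third value goes -5, 4, 5, 9, 14 → 23 (always the previous value of the first value).
Combining the parts gives [37 59 23].

[37 59 23]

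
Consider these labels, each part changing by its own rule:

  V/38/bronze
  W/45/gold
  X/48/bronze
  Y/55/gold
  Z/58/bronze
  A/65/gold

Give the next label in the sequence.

B/68/bronze

Letter — letters move forward 1 place in the alphabet, wrapping Z→A: V, W, X, Y, Z, A → B.
Second component: 38, 45, 48, 55, 58, 65 → 68 (alternating steps +7, +3, +7, +3, …).
Rank goes bronze, gold, bronze, gold, bronze, gold → bronze (alternates bronze ↔ gold).
Combining the parts gives B/68/bronze.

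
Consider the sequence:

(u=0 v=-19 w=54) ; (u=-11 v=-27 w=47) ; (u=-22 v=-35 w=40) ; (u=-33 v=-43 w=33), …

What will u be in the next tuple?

-44

For the u, −11 each step: 0, -11, -22, -33 → -44.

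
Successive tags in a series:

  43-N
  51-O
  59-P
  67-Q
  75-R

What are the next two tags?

First component: +8 each step; 43, 51, 59, 67, 75 → 83 → 91.
Letter: letters move forward 1 place in the alphabet; N, O, P, Q, R → S → T.
So the next two tags are 83-S and 91-T.

83-S, 91-T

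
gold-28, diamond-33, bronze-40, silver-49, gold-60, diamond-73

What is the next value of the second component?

Second component: 28, 33, 40, 49, 60, 73 → 88 (differences are 5, 7, 9, … (increasing by 2 each time)).

88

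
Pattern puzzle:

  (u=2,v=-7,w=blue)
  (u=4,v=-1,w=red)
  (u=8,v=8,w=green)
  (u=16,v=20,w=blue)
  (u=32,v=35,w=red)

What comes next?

U: ×2 each step; 2, 4, 8, 16, 32 → 64.
V: differences are 6, 9, 12, … (increasing by 3 each time), so -7, -1, 8, 20, 35 → 53.
W: repeats blue → red → green; blue, red, green, blue, red → green.
So the next triple is (u=64,v=53,w=green).

(u=64,v=53,w=green)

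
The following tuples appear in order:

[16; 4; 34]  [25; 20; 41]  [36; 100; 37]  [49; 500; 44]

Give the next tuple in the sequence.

First component: perfect squares: 4², 5², 6², …, so 16, 25, 36, 49 → 64.
Second component: 4, 20, 100, 500 → 2500 (×5 each step).
Third component goes 34, 41, 37, 44 → 40 (alternating steps +7, −4, +7, −4, …).
Combining the parts gives [64; 2500; 40].

[64; 2500; 40]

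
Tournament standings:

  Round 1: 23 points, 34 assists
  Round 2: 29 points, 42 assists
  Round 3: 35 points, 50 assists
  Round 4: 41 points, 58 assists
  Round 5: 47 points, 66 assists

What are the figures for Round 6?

Points — +6 each step: 23, 29, 35, 41, 47 → 53.
Assists: +8 each step, so 34, 42, 50, 58, 66 → 74.
So the next line is 53 points, 74 assists.

53 points, 74 assists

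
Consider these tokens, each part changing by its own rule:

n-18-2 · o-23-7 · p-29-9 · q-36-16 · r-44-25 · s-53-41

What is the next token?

t-63-66

Letter: letters move forward 1 place in the alphabet, so n, o, p, q, r, s → t.
Second component: differences are 5, 6, 7, … (increasing by 1 each time); 18, 23, 29, 36, 44, 53 → 63.
Third component: each term is the sum of the two before it, so 2, 7, 9, 16, 25, 41 → 66.
Combining the parts gives t-63-66.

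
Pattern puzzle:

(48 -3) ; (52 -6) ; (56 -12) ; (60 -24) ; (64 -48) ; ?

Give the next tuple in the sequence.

(68 -96)

For the first entry, +4 each step: 48, 52, 56, 60, 64 → 68.
Second entry — ×2 each step: -3, -6, -12, -24, -48 → -96.
So the next tuple is (68 -96).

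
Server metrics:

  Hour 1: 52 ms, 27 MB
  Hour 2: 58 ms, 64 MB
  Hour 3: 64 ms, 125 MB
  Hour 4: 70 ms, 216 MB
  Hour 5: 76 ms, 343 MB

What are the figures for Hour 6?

Ms: +6 each step; 52, 58, 64, 70, 76 → 82.
MB — perfect cubes: 3³, 4³, 5³, …: 27, 64, 125, 216, 343 → 512.
So the next record is 82 ms, 512 MB.

82 ms, 512 MB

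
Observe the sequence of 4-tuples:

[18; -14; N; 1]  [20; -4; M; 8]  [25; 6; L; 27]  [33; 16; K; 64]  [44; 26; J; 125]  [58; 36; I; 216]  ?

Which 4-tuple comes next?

[75; 46; H; 343]

First slot: differences are 2, 5, 8, … (increasing by 3 each time); 18, 20, 25, 33, 44, 58 → 75.
Second slot: -14, -4, 6, 16, 26, 36 → 46 (+10 each step).
Letter — letters move back 1 place in the alphabet: N, M, L, K, J, I → H.
Fourth slot — perfect cubes: 1³, 2³, 3³, …: 1, 8, 27, 64, 125, 216 → 343.
So the next 4-tuple is [75; 46; H; 343].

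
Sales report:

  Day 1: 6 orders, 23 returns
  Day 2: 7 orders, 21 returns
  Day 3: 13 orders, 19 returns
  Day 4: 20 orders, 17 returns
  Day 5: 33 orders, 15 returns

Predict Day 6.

Orders — each term is the sum of the two before it: 6, 7, 13, 20, 33 → 53.
Returns: −2 each step; 23, 21, 19, 17, 15 → 13.
Putting it together: 53 orders, 13 returns.

53 orders, 13 returns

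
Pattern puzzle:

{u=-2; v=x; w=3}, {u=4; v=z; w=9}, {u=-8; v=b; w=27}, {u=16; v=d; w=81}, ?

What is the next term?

{u=-32; v=f; w=243}

U — ×(-2) each step: -2, 4, -8, 16 → -32.
For the v, letters move forward 2 places in the alphabet, wrapping Z→A: x, z, b, d → f.
W goes 3, 9, 27, 81 → 243 (×3 each step).
So the next term is {u=-32; v=f; w=243}.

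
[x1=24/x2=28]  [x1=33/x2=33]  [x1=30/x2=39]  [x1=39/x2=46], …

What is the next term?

[x1=36/x2=54]

X1: alternating steps +9, −3, +9, −3, …; 24, 33, 30, 39 → 36.
X2: differences are 5, 6, 7, … (increasing by 1 each time); 28, 33, 39, 46 → 54.
Putting it together: [x1=36/x2=54].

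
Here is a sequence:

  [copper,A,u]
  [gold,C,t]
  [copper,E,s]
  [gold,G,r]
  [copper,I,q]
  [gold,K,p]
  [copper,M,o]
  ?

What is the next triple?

[gold,O,n]

Metal: copper, gold, copper, gold, copper, gold, copper → gold (alternates copper ↔ gold).
First letter: A, C, E, G, I, K, M → O (letters move forward 2 places in the alphabet).
Second letter — letters move back 1 place in the alphabet: u, t, s, r, q, p, o → n.
Putting it together: [gold,O,n].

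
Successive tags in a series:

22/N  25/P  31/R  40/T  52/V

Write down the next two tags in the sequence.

First component — differences are 3, 6, 9, … (increasing by 3 each time): 22, 25, 31, 40, 52 → 67 → 85.
Letter: letters move forward 2 places in the alphabet; N, P, R, T, V → X → Z.
Putting the parts together: 67/X and then 85/Z.

67/X then 85/Z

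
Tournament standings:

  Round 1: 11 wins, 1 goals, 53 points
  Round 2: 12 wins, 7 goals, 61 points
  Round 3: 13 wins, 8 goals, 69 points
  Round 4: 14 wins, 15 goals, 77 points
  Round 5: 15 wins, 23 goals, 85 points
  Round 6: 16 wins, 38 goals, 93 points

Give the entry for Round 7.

For the wins, +1 each step: 11, 12, 13, 14, 15, 16 → 17.
Goals goes 1, 7, 8, 15, 23, 38 → 61 (each term is the sum of the two before it).
Points — +8 each step: 53, 61, 69, 77, 85, 93 → 101.
So the next record is 17 wins, 61 goals, 101 points.

17 wins, 61 goals, 101 points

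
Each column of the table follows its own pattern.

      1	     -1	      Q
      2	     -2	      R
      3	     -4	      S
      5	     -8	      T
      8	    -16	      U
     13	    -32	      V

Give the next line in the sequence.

First component: each term is the sum of the two before it, so 1, 2, 3, 5, 8, 13 → 21.
Second component goes -1, -2, -4, -8, -16, -32 → -64 (×2 each step).
Letter — letters move forward 1 place in the alphabet: Q, R, S, T, U, V → W.
So the next line is 21  -64  W.

21  -64  W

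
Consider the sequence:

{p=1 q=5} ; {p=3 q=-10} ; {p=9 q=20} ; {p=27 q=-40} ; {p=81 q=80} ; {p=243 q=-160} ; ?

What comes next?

{p=729 q=320}

P — ×3 each step: 1, 3, 9, 27, 81, 243 → 729.
Q — ×(-2) each step: 5, -10, 20, -40, 80, -160 → 320.
Combining the parts gives {p=729 q=320}.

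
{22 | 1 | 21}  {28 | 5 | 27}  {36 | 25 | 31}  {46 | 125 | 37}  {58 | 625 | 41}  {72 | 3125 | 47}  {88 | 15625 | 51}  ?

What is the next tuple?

{106 | 78125 | 57}

First component — differences are 6, 8, 10, … (increasing by 2 each time): 22, 28, 36, 46, 58, 72, 88 → 106.
Second component: ×5 each step; 1, 5, 25, 125, 625, 3125, 15625 → 78125.
Third component — alternating steps +6, +4, +6, +4, …: 21, 27, 31, 37, 41, 47, 51 → 57.
Combining the parts gives {106 | 78125 | 57}.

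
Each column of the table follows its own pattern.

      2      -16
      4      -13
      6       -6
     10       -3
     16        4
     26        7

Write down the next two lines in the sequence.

42  14; 68  17

First component — each term is the sum of the two before it: 2, 4, 6, 10, 16, 26 → 42 → 68.
Second component: alternating steps +3, +7, +3, +7, …; -16, -13, -6, -3, 4, 7 → 14 → 17.
So the next two lines are 42  14 and 68  17.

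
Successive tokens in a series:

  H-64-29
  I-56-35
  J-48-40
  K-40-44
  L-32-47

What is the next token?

Letter: H, I, J, K, L → M (letters move forward 1 place in the alphabet).
Second component: −8 each step; 64, 56, 48, 40, 32 → 24.
Third component goes 29, 35, 40, 44, 47 → 49 (differences are 6, 5, 4, … (decreasing by 1 each time)).
Combining the parts gives M-24-49.

M-24-49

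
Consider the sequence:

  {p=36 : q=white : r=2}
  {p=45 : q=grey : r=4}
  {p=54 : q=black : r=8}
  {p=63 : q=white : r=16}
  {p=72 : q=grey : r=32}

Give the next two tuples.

For the p, +9 each step: 36, 45, 54, 63, 72 → 81 → 90.
Q: repeats white → grey → black; white, grey, black, white, grey → black → white.
For the r, ×2 each step: 2, 4, 8, 16, 32 → 64 → 128.
Putting the parts together: {p=81 : q=black : r=64} and then {p=90 : q=white : r=128}.

{p=81 : q=black : r=64}, {p=90 : q=white : r=128}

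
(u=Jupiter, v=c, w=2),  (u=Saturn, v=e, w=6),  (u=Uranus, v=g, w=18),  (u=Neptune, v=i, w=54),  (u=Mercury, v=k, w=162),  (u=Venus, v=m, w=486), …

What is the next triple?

U: runs through the planets Mercury→Neptune; Jupiter, Saturn, Uranus, Neptune, Mercury, Venus → Earth.
V — letters move forward 2 places in the alphabet: c, e, g, i, k, m → o.
W — ×3 each step: 2, 6, 18, 54, 162, 486 → 1458.
So the next triple is (u=Earth, v=o, w=1458).

(u=Earth, v=o, w=1458)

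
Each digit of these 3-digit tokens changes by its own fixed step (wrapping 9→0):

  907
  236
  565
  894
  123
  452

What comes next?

First digit: +3 each step, mod 10; 9, 2, 5, 8, 1, 4 → 7.
Second digit goes 0, 3, 6, 9, 2, 5 → 8 (+3 each step, mod 10).
Third digit goes 7, 6, 5, 4, 3, 2 → 1 (−1 each step, mod 10).
Putting it together: 781.

781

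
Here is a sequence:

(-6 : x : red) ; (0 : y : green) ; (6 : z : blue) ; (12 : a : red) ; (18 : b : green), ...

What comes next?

(24 : c : blue)

First part goes -6, 0, 6, 12, 18 → 24 (+6 each step).
Letter: letters move forward 1 place in the alphabet, wrapping Z→A; x, y, z, a, b → c.
Colour goes red, green, blue, red, green → blue (repeats red → green → blue).
Combining the parts gives (24 : c : blue).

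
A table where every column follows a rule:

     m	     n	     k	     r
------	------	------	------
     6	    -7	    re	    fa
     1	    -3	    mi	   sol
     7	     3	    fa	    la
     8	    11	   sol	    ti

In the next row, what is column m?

Column m — each term is the sum of the two before it: 6, 1, 7, 8 → 15.

15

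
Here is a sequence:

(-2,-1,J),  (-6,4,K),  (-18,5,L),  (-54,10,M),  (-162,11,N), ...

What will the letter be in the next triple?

O

First entry: ×3 each step; -2, -6, -18, -54, -162 → -486.
For the second entry, alternating steps +5, +1, +5, +1, …: -1, 4, 5, 10, 11 → 16.
Letter: letters move forward 1 place in the alphabet, so J, K, L, M, N → O.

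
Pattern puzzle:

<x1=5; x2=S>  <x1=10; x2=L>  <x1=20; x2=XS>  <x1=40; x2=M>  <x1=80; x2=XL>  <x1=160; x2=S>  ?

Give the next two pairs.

X1: 5, 10, 20, 40, 80, 160 → 320 → 640 (×2 each step).
X2 — repeats S → L → XS → M → XL: S, L, XS, M, XL, S → L → XS.
Putting the parts together: <x1=320; x2=L> and then <x1=640; x2=XS>.

<x1=320; x2=L>, <x1=640; x2=XS>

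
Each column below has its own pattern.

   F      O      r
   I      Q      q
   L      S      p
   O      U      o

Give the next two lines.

First letter: letters move forward 3 places in the alphabet; F, I, L, O → R → U.
Second letter goes O, Q, S, U → W → Y (letters move forward 2 places in the alphabet).
Third letter: letters move back 1 place in the alphabet, so r, q, p, o → n → m.
So the next two lines are R  W  n and U  Y  m.

R  W  n; U  Y  m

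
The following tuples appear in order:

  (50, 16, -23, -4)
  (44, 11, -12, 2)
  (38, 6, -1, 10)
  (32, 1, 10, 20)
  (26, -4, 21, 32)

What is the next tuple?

(20, -9, 32, 46)

First entry — −6 each step: 50, 44, 38, 32, 26 → 20.
Second entry: 16, 11, 6, 1, -4 → -9 (−5 each step).
For the third entry, +11 each step: -23, -12, -1, 10, 21 → 32.
Fourth entry: differences are 6, 8, 10, … (increasing by 2 each time), so -4, 2, 10, 20, 32 → 46.
So the next tuple is (20, -9, 32, 46).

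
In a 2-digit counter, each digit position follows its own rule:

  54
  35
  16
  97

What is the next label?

78

For the first digit, −2 each step, mod 10: 5, 3, 1, 9 → 7.
Second digit: +1 each step, mod 10; 4, 5, 6, 7 → 8.
So the next label is 78.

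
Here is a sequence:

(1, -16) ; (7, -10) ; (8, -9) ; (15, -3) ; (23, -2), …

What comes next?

For the first slot, each term is the sum of the two before it: 1, 7, 8, 15, 23 → 38.
Second slot: -16, -10, -9, -3, -2 → 4 (alternating steps +6, +1, +6, +1, …).
Combining the parts gives (38, 4).

(38, 4)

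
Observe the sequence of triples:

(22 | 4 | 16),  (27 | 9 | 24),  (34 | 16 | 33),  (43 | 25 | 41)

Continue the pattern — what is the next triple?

For the first coordinate, differences are 5, 7, 9, … (increasing by 2 each time): 22, 27, 34, 43 → 54.
For the second coordinate, perfect squares: 2², 3², 4², …: 4, 9, 16, 25 → 36.
Third coordinate: alternating steps +8, +9, +8, +9, …, so 16, 24, 33, 41 → 50.
Putting it together: (54 | 36 | 50).

(54 | 36 | 50)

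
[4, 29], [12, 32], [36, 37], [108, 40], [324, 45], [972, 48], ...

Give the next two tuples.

[2916, 53], [8748, 56]

First part — ×3 each step: 4, 12, 36, 108, 324, 972 → 2916 → 8748.
For the second part, alternating steps +3, +5, +3, +5, …: 29, 32, 37, 40, 45, 48 → 53 → 56.
Putting the parts together: [2916, 53] and then [8748, 56].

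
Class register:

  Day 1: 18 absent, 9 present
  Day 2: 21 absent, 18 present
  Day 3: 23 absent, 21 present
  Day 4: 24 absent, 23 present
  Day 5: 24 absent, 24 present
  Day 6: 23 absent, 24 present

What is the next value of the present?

23

Absent goes 18, 21, 23, 24, 24, 23 → 21 (differences are 3, 2, 1, … (decreasing by 1 each time)).
Present: 9, 18, 21, 23, 24, 24 → 23 (always the previous value of the absent).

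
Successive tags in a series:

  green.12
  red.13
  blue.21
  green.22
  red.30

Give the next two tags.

Colour: repeats green → red → blue, so green, red, blue, green, red → blue → green.
For the second component, alternating steps +1, +8, +1, +8, …: 12, 13, 21, 22, 30 → 31 → 39.
So the next two tags are blue.31 and green.39.

blue.31 then green.39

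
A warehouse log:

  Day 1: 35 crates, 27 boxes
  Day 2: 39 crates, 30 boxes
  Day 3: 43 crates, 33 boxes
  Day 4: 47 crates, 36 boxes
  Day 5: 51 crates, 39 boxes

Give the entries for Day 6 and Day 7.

55 crates, 42 boxes; 59 crates, 45 boxes

Crates: +4 each step, so 35, 39, 43, 47, 51 → 55 → 59.
Boxes: +3 each step, so 27, 30, 33, 36, 39 → 42 → 45.
So the next two rows are 55 crates, 42 boxes and 59 crates, 45 boxes.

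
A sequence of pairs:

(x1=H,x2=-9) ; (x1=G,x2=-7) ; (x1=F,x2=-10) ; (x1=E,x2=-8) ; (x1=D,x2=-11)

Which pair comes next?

(x1=C,x2=-9)

X1: letters move back 1 place in the alphabet; H, G, F, E, D → C.
X2: alternating steps +2, −3, +2, −3, …, so -9, -7, -10, -8, -11 → -9.
So the next pair is (x1=C,x2=-9).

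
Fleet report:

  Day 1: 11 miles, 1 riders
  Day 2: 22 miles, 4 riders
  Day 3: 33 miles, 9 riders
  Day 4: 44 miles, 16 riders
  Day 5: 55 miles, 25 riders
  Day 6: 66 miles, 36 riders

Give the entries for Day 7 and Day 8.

77 miles, 49 riders; 88 miles, 64 riders

Miles: +11 each step; 11, 22, 33, 44, 55, 66 → 77 → 88.
Riders goes 1, 4, 9, 16, 25, 36 → 49 → 64 (differences are 3, 5, 7, … (increasing by 2 each time)).
Putting the parts together: 77 miles, 49 riders and then 88 miles, 64 riders.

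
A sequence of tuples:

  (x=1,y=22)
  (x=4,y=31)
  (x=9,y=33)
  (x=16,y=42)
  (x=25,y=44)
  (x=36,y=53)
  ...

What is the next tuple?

X — perfect squares: 1², 2², 3², …: 1, 4, 9, 16, 25, 36 → 49.
Y — alternating steps +9, +2, +9, +2, …: 22, 31, 33, 42, 44, 53 → 55.
Putting it together: (x=49,y=55).

(x=49,y=55)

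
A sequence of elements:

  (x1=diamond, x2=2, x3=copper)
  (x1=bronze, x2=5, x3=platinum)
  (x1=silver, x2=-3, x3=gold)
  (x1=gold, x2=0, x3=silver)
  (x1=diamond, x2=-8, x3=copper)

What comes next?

(x1=bronze, x2=-5, x3=platinum)

X1 goes diamond, bronze, silver, gold, diamond → bronze (repeats diamond → bronze → silver → gold).
For the x2, alternating steps +3, −8, +3, −8, …: 2, 5, -3, 0, -8 → -5.
For the x3, repeats copper → platinum → gold → silver: copper, platinum, gold, silver, copper → platinum.
Putting it together: (x1=bronze, x2=-5, x3=platinum).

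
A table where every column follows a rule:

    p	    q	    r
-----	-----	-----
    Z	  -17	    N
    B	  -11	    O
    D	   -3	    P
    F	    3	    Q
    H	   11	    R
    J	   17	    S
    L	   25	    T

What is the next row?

Column p: Z, B, D, F, H, J, L → N (letters move forward 2 places in the alphabet, wrapping Z→A).
Column q goes -17, -11, -3, 3, 11, 17, 25 → 31 (alternating steps +6, +8, +6, +8, …).
Column r: letters move forward 1 place in the alphabet; N, O, P, Q, R, S, T → U.
So the next row is N  31  U.

N  31  U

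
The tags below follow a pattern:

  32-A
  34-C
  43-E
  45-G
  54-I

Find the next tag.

First component — alternating steps +2, +9, +2, +9, …: 32, 34, 43, 45, 54 → 56.
Letter: letters move forward 2 places in the alphabet; A, C, E, G, I → K.
Putting it together: 56-K.

56-K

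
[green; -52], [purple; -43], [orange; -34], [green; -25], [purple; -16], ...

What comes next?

For the colour, repeats green → purple → orange: green, purple, orange, green, purple → orange.
For the second coordinate, +9 each step: -52, -43, -34, -25, -16 → -7.
Putting it together: [orange; -7].

[orange; -7]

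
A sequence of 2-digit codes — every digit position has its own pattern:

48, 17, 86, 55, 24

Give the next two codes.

93 then 62

First digit goes 4, 1, 8, 5, 2 → 9 → 6 (−3 each step, mod 10).
Second digit goes 8, 7, 6, 5, 4 → 3 → 2 (−1 each step, mod 10).
So the next two codes are 93 and 62.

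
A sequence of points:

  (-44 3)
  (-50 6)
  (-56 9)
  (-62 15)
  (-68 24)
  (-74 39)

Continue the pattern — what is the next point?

(-80 63)

First slot: -44, -50, -56, -62, -68, -74 → -80 (−6 each step).
For the second slot, each term is the sum of the two before it: 3, 6, 9, 15, 24, 39 → 63.
So the next point is (-80 63).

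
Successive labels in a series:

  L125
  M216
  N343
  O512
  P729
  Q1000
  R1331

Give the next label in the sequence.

Letter: letters move forward 1 place in the alphabet; L, M, N, O, P, Q, R → S.
Second component: perfect cubes: 5³, 6³, 7³, …; 125, 216, 343, 512, 729, 1000, 1331 → 1728.
So the next label is S1728.

S1728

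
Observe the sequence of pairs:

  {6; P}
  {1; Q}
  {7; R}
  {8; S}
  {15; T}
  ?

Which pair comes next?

{23; U}

For the first slot, each term is the sum of the two before it: 6, 1, 7, 8, 15 → 23.
Letter: P, Q, R, S, T → U (letters move forward 1 place in the alphabet).
Putting it together: {23; U}.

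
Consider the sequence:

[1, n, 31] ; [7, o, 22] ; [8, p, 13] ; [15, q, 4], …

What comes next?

For the first slot, each term is the sum of the two before it: 1, 7, 8, 15 → 23.
Letter goes n, o, p, q → r (letters move forward 1 place in the alphabet).
Third slot: −9 each step; 31, 22, 13, 4 → -5.
So the next term is [23, r, -5].

[23, r, -5]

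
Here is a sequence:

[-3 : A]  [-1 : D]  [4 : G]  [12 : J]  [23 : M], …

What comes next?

[37 : P]

First coordinate — differences are 2, 5, 8, … (increasing by 3 each time): -3, -1, 4, 12, 23 → 37.
Letter goes A, D, G, J, M → P (letters move forward 3 places in the alphabet).
Combining the parts gives [37 : P].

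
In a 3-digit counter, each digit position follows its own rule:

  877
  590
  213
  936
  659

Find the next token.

372

First digit: −3 each step, mod 10; 8, 5, 2, 9, 6 → 3.
Second digit: +2 each step, mod 10, so 7, 9, 1, 3, 5 → 7.
Third digit — +3 each step, mod 10: 7, 0, 3, 6, 9 → 2.
Putting it together: 372.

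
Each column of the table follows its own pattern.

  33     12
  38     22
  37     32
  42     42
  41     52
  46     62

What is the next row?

First component goes 33, 38, 37, 42, 41, 46 → 45 (alternating steps +5, −1, +5, −1, …).
Second component: +10 each step, so 12, 22, 32, 42, 52, 62 → 72.
So the next row is 45  72.

45  72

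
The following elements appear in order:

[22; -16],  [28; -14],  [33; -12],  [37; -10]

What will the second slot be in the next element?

Second slot: +2 each step; -16, -14, -12, -10 → -8.

-8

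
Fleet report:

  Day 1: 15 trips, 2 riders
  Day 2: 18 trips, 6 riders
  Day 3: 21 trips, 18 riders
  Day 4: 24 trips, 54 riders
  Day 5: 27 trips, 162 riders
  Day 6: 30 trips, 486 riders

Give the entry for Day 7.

Trips goes 15, 18, 21, 24, 27, 30 → 33 (+3 each step).
Riders — ×3 each step: 2, 6, 18, 54, 162, 486 → 1458.
Putting it together: 33 trips, 1458 riders.

33 trips, 1458 riders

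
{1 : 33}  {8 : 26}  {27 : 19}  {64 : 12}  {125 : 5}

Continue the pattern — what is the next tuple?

{216 : -2}

First slot: perfect cubes: 1³, 2³, 3³, …; 1, 8, 27, 64, 125 → 216.
Second slot — −7 each step: 33, 26, 19, 12, 5 → -2.
So the next tuple is {216 : -2}.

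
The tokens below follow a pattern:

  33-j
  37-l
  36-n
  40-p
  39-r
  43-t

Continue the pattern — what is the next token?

First component: 33, 37, 36, 40, 39, 43 → 42 (alternating steps +4, −1, +4, −1, …).
Letter: letters move forward 2 places in the alphabet; j, l, n, p, r, t → v.
Putting it together: 42-v.

42-v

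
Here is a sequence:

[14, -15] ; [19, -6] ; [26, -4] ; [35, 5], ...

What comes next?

First value: differences are 5, 7, 9, … (increasing by 2 each time), so 14, 19, 26, 35 → 46.
Second value: -15, -6, -4, 5 → 7 (alternating steps +9, +2, +9, +2, …).
Combining the parts gives [46, 7].

[46, 7]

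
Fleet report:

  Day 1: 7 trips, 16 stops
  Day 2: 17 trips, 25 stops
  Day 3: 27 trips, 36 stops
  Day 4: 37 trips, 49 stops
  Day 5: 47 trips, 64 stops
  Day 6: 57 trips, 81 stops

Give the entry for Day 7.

67 trips, 100 stops

Trips: +10 each step; 7, 17, 27, 37, 47, 57 → 67.
Stops: perfect squares: 4², 5², 6², …, so 16, 25, 36, 49, 64, 81 → 100.
Combining the parts gives 67 trips, 100 stops.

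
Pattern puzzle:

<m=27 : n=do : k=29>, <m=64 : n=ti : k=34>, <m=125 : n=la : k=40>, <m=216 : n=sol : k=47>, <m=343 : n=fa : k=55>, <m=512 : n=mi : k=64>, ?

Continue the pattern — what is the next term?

<m=729 : n=re : k=74>

M goes 27, 64, 125, 216, 343, 512 → 729 (perfect cubes: 3³, 4³, 5³, …).
For the n, runs backward through the solfège scale do→ti: do, ti, la, sol, fa, mi → re.
K: differences are 5, 6, 7, … (increasing by 1 each time), so 29, 34, 40, 47, 55, 64 → 74.
So the next term is <m=729 : n=re : k=74>.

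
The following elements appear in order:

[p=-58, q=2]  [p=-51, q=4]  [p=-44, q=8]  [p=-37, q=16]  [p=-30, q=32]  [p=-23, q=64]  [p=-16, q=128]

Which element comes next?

P — +7 each step: -58, -51, -44, -37, -30, -23, -16 → -9.
Q — ×2 each step: 2, 4, 8, 16, 32, 64, 128 → 256.
Combining the parts gives [p=-9, q=256].

[p=-9, q=256]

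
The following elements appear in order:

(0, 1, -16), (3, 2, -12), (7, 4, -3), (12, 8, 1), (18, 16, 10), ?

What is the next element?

(25, 32, 14)

First entry: differences are 3, 4, 5, … (increasing by 1 each time), so 0, 3, 7, 12, 18 → 25.
Second entry — ×2 each step: 1, 2, 4, 8, 16 → 32.
For the third entry, alternating steps +4, +9, +4, +9, …: -16, -12, -3, 1, 10 → 14.
Putting it together: (25, 32, 14).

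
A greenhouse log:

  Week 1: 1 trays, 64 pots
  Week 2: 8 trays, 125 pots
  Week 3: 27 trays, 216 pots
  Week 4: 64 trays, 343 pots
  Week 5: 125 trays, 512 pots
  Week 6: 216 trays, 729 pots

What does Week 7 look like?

Trays: perfect cubes: 1³, 2³, 3³, …; 1, 8, 27, 64, 125, 216 → 343.
Pots: perfect cubes: 4³, 5³, 6³, …; 64, 125, 216, 343, 512, 729 → 1000.
Putting it together: 343 trays, 1000 pots.

343 trays, 1000 pots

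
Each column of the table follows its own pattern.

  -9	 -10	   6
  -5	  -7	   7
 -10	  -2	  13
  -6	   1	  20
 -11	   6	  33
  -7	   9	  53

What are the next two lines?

-12  14  86; -8  17  139

For the first component, alternating steps +4, −5, +4, −5, …: -9, -5, -10, -6, -11, -7 → -12 → -8.
For the second component, alternating steps +3, +5, +3, +5, …: -10, -7, -2, 1, 6, 9 → 14 → 17.
Third component — each term is the sum of the two before it: 6, 7, 13, 20, 33, 53 → 86 → 139.
Putting the parts together: -12  14  86 and then -8  17  139.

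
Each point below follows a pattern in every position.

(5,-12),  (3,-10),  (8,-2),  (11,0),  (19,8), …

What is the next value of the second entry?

Second entry — alternating steps +2, +8, +2, +8, …: -12, -10, -2, 0, 8 → 10.

10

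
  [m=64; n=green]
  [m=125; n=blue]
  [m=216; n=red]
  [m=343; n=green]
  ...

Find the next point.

M: 64, 125, 216, 343 → 512 (perfect cubes: 4³, 5³, 6³, …).
N: repeats green → blue → red, so green, blue, red, green → blue.
So the next point is [m=512; n=blue].

[m=512; n=blue]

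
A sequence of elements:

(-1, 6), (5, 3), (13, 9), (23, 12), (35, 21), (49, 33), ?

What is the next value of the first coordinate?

65

For the first coordinate, differences are 6, 8, 10, … (increasing by 2 each time): -1, 5, 13, 23, 35, 49 → 65.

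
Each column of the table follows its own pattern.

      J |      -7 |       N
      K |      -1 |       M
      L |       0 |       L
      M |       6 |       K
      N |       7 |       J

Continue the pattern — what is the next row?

O  13  I

First letter: letters move forward 1 place in the alphabet, so J, K, L, M, N → O.
Second component goes -7, -1, 0, 6, 7 → 13 (alternating steps +6, +1, +6, +1, …).
Second letter: letters move back 1 place in the alphabet; N, M, L, K, J → I.
Putting it together: O  13  I.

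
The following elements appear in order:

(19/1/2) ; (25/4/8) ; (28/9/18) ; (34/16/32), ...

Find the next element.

(37/25/50)

First part: alternating steps +6, +3, +6, +3, …; 19, 25, 28, 34 → 37.
Second part — perfect squares: 1², 2², 3², …: 1, 4, 9, 16 → 25.
Third part: always 2 × the second part, so 2, 8, 18, 32 → 50.
Combining the parts gives (37/25/50).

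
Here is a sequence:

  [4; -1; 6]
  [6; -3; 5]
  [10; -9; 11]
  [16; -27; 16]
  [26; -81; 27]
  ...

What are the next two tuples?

[42; -243; 43], [68; -729; 70]

First slot: 4, 6, 10, 16, 26 → 42 → 68 (each term is the sum of the two before it).
Second slot goes -1, -3, -9, -27, -81 → -243 → -729 (×3 each step).
Third slot — each term is the sum of the two before it: 6, 5, 11, 16, 27 → 43 → 70.
Putting the parts together: [42; -243; 43] and then [68; -729; 70].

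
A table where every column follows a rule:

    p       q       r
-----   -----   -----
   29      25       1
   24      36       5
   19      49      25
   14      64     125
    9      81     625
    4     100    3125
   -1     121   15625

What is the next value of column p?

Column p: −5 each step; 29, 24, 19, 14, 9, 4, -1 → -6.

-6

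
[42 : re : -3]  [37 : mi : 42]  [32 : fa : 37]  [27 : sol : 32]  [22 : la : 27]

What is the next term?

[17 : ti : 22]

First entry: −5 each step; 42, 37, 32, 27, 22 → 17.
For the note, runs through the solfège scale do→ti: re, mi, fa, sol, la → ti.
Third entry goes -3, 42, 37, 32, 27 → 22 (always the previous value of the first entry).
Combining the parts gives [17 : ti : 22].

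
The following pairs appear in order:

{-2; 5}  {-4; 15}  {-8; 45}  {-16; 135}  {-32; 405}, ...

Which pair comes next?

{-64; 1215}

First entry: ×2 each step; -2, -4, -8, -16, -32 → -64.
Second entry goes 5, 15, 45, 135, 405 → 1215 (×3 each step).
So the next pair is {-64; 1215}.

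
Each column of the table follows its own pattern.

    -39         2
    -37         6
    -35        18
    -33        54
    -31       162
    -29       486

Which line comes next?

First component goes -39, -37, -35, -33, -31, -29 → -27 (+2 each step).
Second component: ×3 each step, so 2, 6, 18, 54, 162, 486 → 1458.
So the next line is -27  1458.

-27  1458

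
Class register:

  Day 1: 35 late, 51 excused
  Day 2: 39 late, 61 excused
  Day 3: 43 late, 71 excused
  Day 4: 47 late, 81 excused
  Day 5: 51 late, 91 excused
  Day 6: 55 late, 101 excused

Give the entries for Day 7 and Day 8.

Late: +4 each step, so 35, 39, 43, 47, 51, 55 → 59 → 63.
Excused goes 51, 61, 71, 81, 91, 101 → 111 → 121 (+10 each step).
So the next two lines are 59 late, 111 excused and 63 late, 121 excused.

59 late, 111 excused; 63 late, 121 excused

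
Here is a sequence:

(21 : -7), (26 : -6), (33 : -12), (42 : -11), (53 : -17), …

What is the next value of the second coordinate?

-16

Second coordinate: alternating steps +1, −6, +1, −6, …, so -7, -6, -12, -11, -17 → -16.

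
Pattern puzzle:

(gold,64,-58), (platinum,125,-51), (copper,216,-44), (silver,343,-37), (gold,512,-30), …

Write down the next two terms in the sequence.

(platinum,729,-23), (copper,1000,-16)

Metal: gold, platinum, copper, silver, gold → platinum → copper (repeats gold → platinum → copper → silver).
Second coordinate: perfect cubes: 4³, 5³, 6³, …, so 64, 125, 216, 343, 512 → 729 → 1000.
Third coordinate: -58, -51, -44, -37, -30 → -23 → -16 (+7 each step).
So the next two terms are (platinum,729,-23) and (copper,1000,-16).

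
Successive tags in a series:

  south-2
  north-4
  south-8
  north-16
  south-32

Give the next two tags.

Direction: south, north, south, north, south → north → south (alternates south ↔ north).
For the second component, ×2 each step: 2, 4, 8, 16, 32 → 64 → 128.
So the next two tags are north-64 and south-128.

north-64 then south-128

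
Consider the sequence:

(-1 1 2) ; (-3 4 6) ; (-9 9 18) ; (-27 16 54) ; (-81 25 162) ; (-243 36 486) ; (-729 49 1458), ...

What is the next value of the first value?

-2187

For the first value, ×3 each step: -1, -3, -9, -27, -81, -243, -729 → -2187.
Second value: 1, 4, 9, 16, 25, 36, 49 → 64 (perfect squares: 1², 2², 3², …).
Third value goes 2, 6, 18, 54, 162, 486, 1458 → 4374 (×3 each step).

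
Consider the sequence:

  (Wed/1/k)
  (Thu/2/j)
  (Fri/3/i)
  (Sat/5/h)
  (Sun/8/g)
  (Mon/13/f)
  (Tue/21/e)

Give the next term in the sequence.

Day — runs through the weekdays Mon→Sun: Wed, Thu, Fri, Sat, Sun, Mon, Tue → Wed.
For the second value, each term is the sum of the two before it: 1, 2, 3, 5, 8, 13, 21 → 34.
Letter: letters move back 1 place in the alphabet; k, j, i, h, g, f, e → d.
Putting it together: (Wed/34/d).

(Wed/34/d)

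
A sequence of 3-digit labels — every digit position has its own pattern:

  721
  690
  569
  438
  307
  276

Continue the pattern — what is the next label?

145

First digit — −1 each step, mod 10: 7, 6, 5, 4, 3, 2 → 1.
Second digit — −3 each step, mod 10: 2, 9, 6, 3, 0, 7 → 4.
Third digit: −1 each step, mod 10, so 1, 0, 9, 8, 7, 6 → 5.
Combining the parts gives 145.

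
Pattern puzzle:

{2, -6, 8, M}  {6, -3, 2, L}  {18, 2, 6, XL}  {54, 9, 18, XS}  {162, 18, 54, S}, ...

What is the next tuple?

First component: ×3 each step, so 2, 6, 18, 54, 162 → 486.
Second component — differences are 3, 5, 7, … (increasing by 2 each time): -6, -3, 2, 9, 18 → 29.
Third component — always the previous value of the first component: 8, 2, 6, 18, 54 → 162.
Size: runs through clothing sizes XS→XL, so M, L, XL, XS, S → M.
Combining the parts gives {486, 29, 162, M}.

{486, 29, 162, M}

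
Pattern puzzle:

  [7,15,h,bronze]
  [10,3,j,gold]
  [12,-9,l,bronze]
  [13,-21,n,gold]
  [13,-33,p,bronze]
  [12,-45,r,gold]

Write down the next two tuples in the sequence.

First coordinate goes 7, 10, 12, 13, 13, 12 → 10 → 7 (differences are 3, 2, 1, … (decreasing by 1 each time)).
Second coordinate — −12 each step: 15, 3, -9, -21, -33, -45 → -57 → -69.
Letter — letters move forward 2 places in the alphabet: h, j, l, n, p, r → t → v.
For the rank, alternates bronze ↔ gold: bronze, gold, bronze, gold, bronze, gold → bronze → gold.
So the next two tuples are [10,-57,t,bronze] and [7,-69,v,gold].

[10,-57,t,bronze], [7,-69,v,gold]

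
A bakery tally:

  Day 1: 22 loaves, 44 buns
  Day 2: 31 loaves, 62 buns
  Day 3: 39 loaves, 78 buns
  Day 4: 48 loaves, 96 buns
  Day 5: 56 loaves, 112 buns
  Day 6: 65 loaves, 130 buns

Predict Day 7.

73 loaves, 146 buns

For the loaves, alternating steps +9, +8, +9, +8, …: 22, 31, 39, 48, 56, 65 → 73.
Buns: always 2 × the loaves, so 44, 62, 78, 96, 112, 130 → 146.
Combining the parts gives 73 loaves, 146 buns.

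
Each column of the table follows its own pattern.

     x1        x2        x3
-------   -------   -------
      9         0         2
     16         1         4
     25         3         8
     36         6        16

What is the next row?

Column x1: 9, 16, 25, 36 → 49 (perfect squares: 3², 4², 5², …).
Column x2 — differences are 1, 2, 3, … (increasing by 1 each time): 0, 1, 3, 6 → 10.
Column x3: 2, 4, 8, 16 → 32 (×2 each step).
So the next row is 49  10  32.

49  10  32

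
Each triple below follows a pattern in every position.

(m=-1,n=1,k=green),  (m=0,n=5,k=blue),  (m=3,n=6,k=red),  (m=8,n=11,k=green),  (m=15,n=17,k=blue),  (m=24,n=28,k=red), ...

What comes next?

M: -1, 0, 3, 8, 15, 24 → 35 (differences are 1, 3, 5, … (increasing by 2 each time)).
N: each term is the sum of the two before it, so 1, 5, 6, 11, 17, 28 → 45.
K: repeats green → blue → red; green, blue, red, green, blue, red → green.
Putting it together: (m=35,n=45,k=green).

(m=35,n=45,k=green)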